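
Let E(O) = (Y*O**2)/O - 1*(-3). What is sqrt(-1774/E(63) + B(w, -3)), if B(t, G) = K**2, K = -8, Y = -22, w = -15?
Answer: sqrt(124865538)/1383 ≈ 8.0798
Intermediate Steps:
E(O) = 3 - 22*O (E(O) = (-22*O**2)/O - 1*(-3) = -22*O + 3 = 3 - 22*O)
B(t, G) = 64 (B(t, G) = (-8)**2 = 64)
sqrt(-1774/E(63) + B(w, -3)) = sqrt(-1774/(3 - 22*63) + 64) = sqrt(-1774/(3 - 1386) + 64) = sqrt(-1774/(-1383) + 64) = sqrt(-1774*(-1/1383) + 64) = sqrt(1774/1383 + 64) = sqrt(90286/1383) = sqrt(124865538)/1383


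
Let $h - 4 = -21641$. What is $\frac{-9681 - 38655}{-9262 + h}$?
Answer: $\frac{912}{583} \approx 1.5643$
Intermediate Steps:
$h = -21637$ ($h = 4 - 21641 = -21637$)
$\frac{-9681 - 38655}{-9262 + h} = \frac{-9681 - 38655}{-9262 - 21637} = - \frac{48336}{-30899} = \left(-48336\right) \left(- \frac{1}{30899}\right) = \frac{912}{583}$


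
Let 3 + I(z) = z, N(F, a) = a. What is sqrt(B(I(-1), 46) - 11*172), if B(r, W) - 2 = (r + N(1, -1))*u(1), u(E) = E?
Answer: I*sqrt(1895) ≈ 43.532*I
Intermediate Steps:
I(z) = -3 + z
B(r, W) = 1 + r (B(r, W) = 2 + (r - 1)*1 = 2 + (-1 + r)*1 = 2 + (-1 + r) = 1 + r)
sqrt(B(I(-1), 46) - 11*172) = sqrt((1 + (-3 - 1)) - 11*172) = sqrt((1 - 4) - 1892) = sqrt(-3 - 1892) = sqrt(-1895) = I*sqrt(1895)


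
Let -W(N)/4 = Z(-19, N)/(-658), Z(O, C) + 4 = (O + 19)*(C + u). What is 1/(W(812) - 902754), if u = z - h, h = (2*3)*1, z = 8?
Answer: -329/297006074 ≈ -1.1077e-6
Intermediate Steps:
h = 6 (h = 6*1 = 6)
u = 2 (u = 8 - 1*6 = 8 - 6 = 2)
Z(O, C) = -4 + (2 + C)*(19 + O) (Z(O, C) = -4 + (O + 19)*(C + 2) = -4 + (19 + O)*(2 + C) = -4 + (2 + C)*(19 + O))
W(N) = -8/329 (W(N) = -4*(34 + 2*(-19) + 19*N + N*(-19))/(-658) = -4*(34 - 38 + 19*N - 19*N)*(-1)/658 = -(-16)*(-1)/658 = -4*2/329 = -8/329)
1/(W(812) - 902754) = 1/(-8/329 - 902754) = 1/(-297006074/329) = -329/297006074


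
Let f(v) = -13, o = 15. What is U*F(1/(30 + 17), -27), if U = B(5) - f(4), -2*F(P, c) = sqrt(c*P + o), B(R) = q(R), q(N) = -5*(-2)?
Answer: -23*sqrt(31866)/94 ≈ -43.678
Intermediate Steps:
q(N) = 10
B(R) = 10
F(P, c) = -sqrt(15 + P*c)/2 (F(P, c) = -sqrt(c*P + 15)/2 = -sqrt(P*c + 15)/2 = -sqrt(15 + P*c)/2)
U = 23 (U = 10 - 1*(-13) = 10 + 13 = 23)
U*F(1/(30 + 17), -27) = 23*(-sqrt(15 - 27/(30 + 17))/2) = 23*(-sqrt(15 - 27/47)/2) = 23*(-sqrt(31866)/94) = -23*sqrt(31866)/94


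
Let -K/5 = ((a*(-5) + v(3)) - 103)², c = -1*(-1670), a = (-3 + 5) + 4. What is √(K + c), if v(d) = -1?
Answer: 3*I*√9790 ≈ 296.83*I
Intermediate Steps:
a = 6 (a = 2 + 4 = 6)
c = 1670
K = -89780 (K = -5*((6*(-5) - 1) - 103)² = -5*((-30 - 1) - 103)² = -5*(-31 - 103)² = -5*(-134)² = -5*17956 = -89780)
√(K + c) = √(-89780 + 1670) = √(-88110) = 3*I*√9790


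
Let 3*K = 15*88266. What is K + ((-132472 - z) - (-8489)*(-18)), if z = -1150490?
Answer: 1306546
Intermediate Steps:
K = 441330 (K = (15*88266)/3 = (1/3)*1323990 = 441330)
K + ((-132472 - z) - (-8489)*(-18)) = 441330 + ((-132472 - 1*(-1150490)) - (-8489)*(-18)) = 441330 + ((-132472 + 1150490) - 1*152802) = 441330 + (1018018 - 152802) = 441330 + 865216 = 1306546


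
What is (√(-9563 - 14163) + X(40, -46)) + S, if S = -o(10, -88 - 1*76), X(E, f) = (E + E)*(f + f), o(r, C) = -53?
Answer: -7307 + I*√23726 ≈ -7307.0 + 154.03*I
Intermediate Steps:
X(E, f) = 4*E*f (X(E, f) = (2*E)*(2*f) = 4*E*f)
S = 53 (S = -1*(-53) = 53)
(√(-9563 - 14163) + X(40, -46)) + S = (√(-9563 - 14163) + 4*40*(-46)) + 53 = (√(-23726) - 7360) + 53 = (I*√23726 - 7360) + 53 = (-7360 + I*√23726) + 53 = -7307 + I*√23726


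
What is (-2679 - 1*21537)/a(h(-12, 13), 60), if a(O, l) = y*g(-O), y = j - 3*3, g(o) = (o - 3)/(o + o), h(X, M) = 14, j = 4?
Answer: 678048/85 ≈ 7977.0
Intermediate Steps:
g(o) = (-3 + o)/(2*o) (g(o) = (-3 + o)/((2*o)) = (-3 + o)*(1/(2*o)) = (-3 + o)/(2*o))
y = -5 (y = 4 - 3*3 = 4 - 9 = -5)
a(O, l) = 5*(-3 - O)/(2*O) (a(O, l) = -5*(-3 - O)/(2*((-O))) = -5*(-1/O)*(-3 - O)/2 = -(-5)*(-3 - O)/(2*O) = 5*(-3 - O)/(2*O))
(-2679 - 1*21537)/a(h(-12, 13), 60) = (-2679 - 1*21537)/(((5/2)*(-3 - 1*14)/14)) = (-2679 - 21537)/(((5/2)*(1/14)*(-3 - 14))) = -24216/((5/2)*(1/14)*(-17)) = -24216/(-85/28) = -24216*(-28/85) = 678048/85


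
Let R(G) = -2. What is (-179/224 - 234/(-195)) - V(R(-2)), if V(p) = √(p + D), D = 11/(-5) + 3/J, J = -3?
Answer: 449/1120 - I*√130/5 ≈ 0.40089 - 2.2803*I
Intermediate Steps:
D = -16/5 (D = 11/(-5) + 3/(-3) = 11*(-⅕) + 3*(-⅓) = -11/5 - 1 = -16/5 ≈ -3.2000)
V(p) = √(-16/5 + p) (V(p) = √(p - 16/5) = √(-16/5 + p))
(-179/224 - 234/(-195)) - V(R(-2)) = (-179/224 - 234/(-195)) - √(-80 + 25*(-2))/5 = (-179*1/224 - 234*(-1/195)) - √(-80 - 50)/5 = (-179/224 + 6/5) - √(-130)/5 = 449/1120 - I*√130/5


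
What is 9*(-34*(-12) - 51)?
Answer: 3213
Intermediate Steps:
9*(-34*(-12) - 51) = 9*(408 - 51) = 9*357 = 3213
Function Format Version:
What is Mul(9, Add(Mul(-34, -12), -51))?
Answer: 3213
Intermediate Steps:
Mul(9, Add(Mul(-34, -12), -51)) = Mul(9, Add(408, -51)) = Mul(9, 357) = 3213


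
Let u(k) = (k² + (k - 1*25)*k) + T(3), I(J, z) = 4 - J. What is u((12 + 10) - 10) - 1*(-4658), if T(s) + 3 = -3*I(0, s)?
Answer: 4631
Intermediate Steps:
T(s) = -15 (T(s) = -3 - 3*(4 - 1*0) = -3 - 3*(4 + 0) = -3 - 3*4 = -3 - 12 = -15)
u(k) = -15 + k² + k*(-25 + k) (u(k) = (k² + (k - 1*25)*k) - 15 = (k² + (k - 25)*k) - 15 = (k² + (-25 + k)*k) - 15 = (k² + k*(-25 + k)) - 15 = -15 + k² + k*(-25 + k))
u((12 + 10) - 10) - 1*(-4658) = (-15 - 25*((12 + 10) - 10) + 2*((12 + 10) - 10)²) - 1*(-4658) = (-15 - 25*(22 - 10) + 2*(22 - 10)²) + 4658 = (-15 - 25*12 + 2*12²) + 4658 = (-15 - 300 + 2*144) + 4658 = (-15 - 300 + 288) + 4658 = -27 + 4658 = 4631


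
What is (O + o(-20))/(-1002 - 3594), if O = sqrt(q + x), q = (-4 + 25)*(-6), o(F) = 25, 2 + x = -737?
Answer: -25/4596 - I*sqrt(865)/4596 ≈ -0.0054395 - 0.0063992*I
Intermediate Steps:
x = -739 (x = -2 - 737 = -739)
q = -126 (q = 21*(-6) = -126)
O = I*sqrt(865) (O = sqrt(-126 - 739) = sqrt(-865) = I*sqrt(865) ≈ 29.411*I)
(O + o(-20))/(-1002 - 3594) = (I*sqrt(865) + 25)/(-1002 - 3594) = (25 + I*sqrt(865))/(-4596) = (25 + I*sqrt(865))*(-1/4596) = -25/4596 - I*sqrt(865)/4596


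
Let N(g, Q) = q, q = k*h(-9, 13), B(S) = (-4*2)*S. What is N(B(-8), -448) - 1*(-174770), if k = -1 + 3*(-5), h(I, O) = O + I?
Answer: 174706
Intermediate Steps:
h(I, O) = I + O
k = -16 (k = -1 - 15 = -16)
B(S) = -8*S
q = -64 (q = -16*(-9 + 13) = -16*4 = -64)
N(g, Q) = -64
N(B(-8), -448) - 1*(-174770) = -64 - 1*(-174770) = -64 + 174770 = 174706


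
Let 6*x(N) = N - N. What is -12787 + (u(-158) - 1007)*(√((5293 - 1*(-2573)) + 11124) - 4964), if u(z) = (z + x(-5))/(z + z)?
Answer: 4983479 - 6039*√2110/2 ≈ 4.8448e+6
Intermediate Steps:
x(N) = 0 (x(N) = (N - N)/6 = (⅙)*0 = 0)
u(z) = ½ (u(z) = (z + 0)/(z + z) = z/((2*z)) = z*(1/(2*z)) = ½)
-12787 + (u(-158) - 1007)*(√((5293 - 1*(-2573)) + 11124) - 4964) = -12787 + (½ - 1007)*(√((5293 - 1*(-2573)) + 11124) - 4964) = -12787 - 2013*(√((5293 + 2573) + 11124) - 4964)/2 = -12787 - 2013*(√(7866 + 11124) - 4964)/2 = -12787 - 2013*(√18990 - 4964)/2 = -12787 - 2013*(3*√2110 - 4964)/2 = -12787 - 2013*(-4964 + 3*√2110)/2 = -12787 + (4996266 - 6039*√2110/2) = 4983479 - 6039*√2110/2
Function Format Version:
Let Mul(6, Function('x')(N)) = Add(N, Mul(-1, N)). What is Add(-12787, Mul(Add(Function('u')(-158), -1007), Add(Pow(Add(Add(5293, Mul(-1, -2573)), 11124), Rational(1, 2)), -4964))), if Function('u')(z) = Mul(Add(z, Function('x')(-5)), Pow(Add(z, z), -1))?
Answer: Add(4983479, Mul(Rational(-6039, 2), Pow(2110, Rational(1, 2)))) ≈ 4.8448e+6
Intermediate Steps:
Function('x')(N) = 0 (Function('x')(N) = Mul(Rational(1, 6), Add(N, Mul(-1, N))) = Mul(Rational(1, 6), 0) = 0)
Function('u')(z) = Rational(1, 2) (Function('u')(z) = Mul(Add(z, 0), Pow(Add(z, z), -1)) = Mul(z, Pow(Mul(2, z), -1)) = Mul(z, Mul(Rational(1, 2), Pow(z, -1))) = Rational(1, 2))
Add(-12787, Mul(Add(Function('u')(-158), -1007), Add(Pow(Add(Add(5293, Mul(-1, -2573)), 11124), Rational(1, 2)), -4964))) = Add(-12787, Mul(Add(Rational(1, 2), -1007), Add(Pow(Add(Add(5293, Mul(-1, -2573)), 11124), Rational(1, 2)), -4964))) = Add(-12787, Mul(Rational(-2013, 2), Add(Pow(Add(Add(5293, 2573), 11124), Rational(1, 2)), -4964))) = Add(-12787, Mul(Rational(-2013, 2), Add(Pow(Add(7866, 11124), Rational(1, 2)), -4964))) = Add(-12787, Mul(Rational(-2013, 2), Add(Pow(18990, Rational(1, 2)), -4964))) = Add(-12787, Mul(Rational(-2013, 2), Add(Mul(3, Pow(2110, Rational(1, 2))), -4964))) = Add(-12787, Mul(Rational(-2013, 2), Add(-4964, Mul(3, Pow(2110, Rational(1, 2)))))) = Add(-12787, Add(4996266, Mul(Rational(-6039, 2), Pow(2110, Rational(1, 2))))) = Add(4983479, Mul(Rational(-6039, 2), Pow(2110, Rational(1, 2))))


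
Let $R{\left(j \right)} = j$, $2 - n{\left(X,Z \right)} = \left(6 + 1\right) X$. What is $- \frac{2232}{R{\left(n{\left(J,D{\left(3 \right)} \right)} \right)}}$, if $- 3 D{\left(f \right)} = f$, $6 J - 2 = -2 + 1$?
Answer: $- \frac{13392}{5} \approx -2678.4$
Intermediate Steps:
$J = \frac{1}{6}$ ($J = \frac{1}{3} + \frac{-2 + 1}{6} = \frac{1}{3} + \frac{1}{6} \left(-1\right) = \frac{1}{3} - \frac{1}{6} = \frac{1}{6} \approx 0.16667$)
$D{\left(f \right)} = - \frac{f}{3}$
$n{\left(X,Z \right)} = 2 - 7 X$ ($n{\left(X,Z \right)} = 2 - \left(6 + 1\right) X = 2 - 7 X$)
$- \frac{2232}{R{\left(n{\left(J,D{\left(3 \right)} \right)} \right)}} = - \frac{2232}{2 - \frac{7}{6}} = - \frac{2232}{\frac{5}{6}} = \left(-2232\right) \frac{6}{5} = - \frac{13392}{5}$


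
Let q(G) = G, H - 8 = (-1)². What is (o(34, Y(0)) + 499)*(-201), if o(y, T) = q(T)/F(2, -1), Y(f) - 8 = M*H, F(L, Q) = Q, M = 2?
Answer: -95073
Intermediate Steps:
H = 9 (H = 8 + (-1)² = 8 + 1 = 9)
Y(f) = 26 (Y(f) = 8 + 2*9 = 8 + 18 = 26)
o(y, T) = -T (o(y, T) = T/(-1) = T*(-1) = -T)
(o(34, Y(0)) + 499)*(-201) = (-1*26 + 499)*(-201) = (-26 + 499)*(-201) = 473*(-201) = -95073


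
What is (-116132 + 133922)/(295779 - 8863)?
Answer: 8895/143458 ≈ 0.062004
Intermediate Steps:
(-116132 + 133922)/(295779 - 8863) = 17790/286916 = 17790*(1/286916) = 8895/143458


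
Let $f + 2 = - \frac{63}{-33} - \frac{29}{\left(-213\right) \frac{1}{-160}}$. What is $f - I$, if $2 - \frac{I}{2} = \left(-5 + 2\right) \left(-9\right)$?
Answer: $\frac{65897}{2343} \approx 28.125$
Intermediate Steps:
$I = -50$ ($I = 4 - 2 \left(-5 + 2\right) \left(-9\right) = 4 - 2 \left(\left(-3\right) \left(-9\right)\right) = 4 - 54 = -50$)
$f = - \frac{51253}{2343}$ ($f = -2 - \left(- \frac{21}{11} + \frac{4640}{213}\right) = -2 - \left(- \frac{21}{11} + \frac{29}{\left(-213\right) \left(- \frac{1}{160}\right)}\right) = -2 + \left(\frac{21}{11} - \frac{29}{\frac{213}{160}}\right) = -2 + \left(\frac{21}{11} - \frac{4640}{213}\right) = -2 - \frac{46567}{2343} = - \frac{51253}{2343} \approx -21.875$)
$f - I = - \frac{51253}{2343} - -50 = - \frac{51253}{2343} + 50 = \frac{65897}{2343}$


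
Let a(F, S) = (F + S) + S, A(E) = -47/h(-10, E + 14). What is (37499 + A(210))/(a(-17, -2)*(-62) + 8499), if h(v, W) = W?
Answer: 8399729/2195424 ≈ 3.8260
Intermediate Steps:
A(E) = -47/(14 + E) (A(E) = -47/(E + 14) = -47/(14 + E))
a(F, S) = F + 2*S
(37499 + A(210))/(a(-17, -2)*(-62) + 8499) = (37499 - 47/(14 + 210))/((-17 + 2*(-2))*(-62) + 8499) = (37499 - 47/224)/((-17 - 4)*(-62) + 8499) = (37499 - 47*1/224)/(-21*(-62) + 8499) = (37499 - 47/224)/(1302 + 8499) = (8399729/224)/9801 = (8399729/224)*(1/9801) = 8399729/2195424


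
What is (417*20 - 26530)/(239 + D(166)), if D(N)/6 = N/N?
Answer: -3638/49 ≈ -74.245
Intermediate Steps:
D(N) = 6 (D(N) = 6*(N/N) = 6*1 = 6)
(417*20 - 26530)/(239 + D(166)) = (417*20 - 26530)/(239 + 6) = (8340 - 26530)/245 = -18190*1/245 = -3638/49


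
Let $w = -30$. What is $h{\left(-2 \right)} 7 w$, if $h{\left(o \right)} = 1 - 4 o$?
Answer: $-1890$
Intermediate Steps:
$h{\left(-2 \right)} 7 w = \left(1 - -8\right) 7 \left(-30\right) = \left(1 + 8\right) 7 \left(-30\right) = 9 \cdot 7 \left(-30\right) = 63 \left(-30\right) = -1890$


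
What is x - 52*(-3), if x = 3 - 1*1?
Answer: 158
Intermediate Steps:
x = 2 (x = 3 - 1 = 2)
x - 52*(-3) = 2 - 52*(-3) = 2 - 13*(-12) = 2 + 156 = 158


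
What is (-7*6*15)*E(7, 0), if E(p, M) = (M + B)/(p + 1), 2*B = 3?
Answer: -945/8 ≈ -118.13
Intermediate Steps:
B = 3/2 (B = (½)*3 = 3/2 ≈ 1.5000)
E(p, M) = (3/2 + M)/(1 + p) (E(p, M) = (M + 3/2)/(p + 1) = (3/2 + M)/(1 + p))
(-7*6*15)*E(7, 0) = (-7*6*15)*((3/2 + 0)/(1 + 7)) = (-42*15)*((3/2)/8) = -315*3/(4*2) = -630*3/16 = -945/8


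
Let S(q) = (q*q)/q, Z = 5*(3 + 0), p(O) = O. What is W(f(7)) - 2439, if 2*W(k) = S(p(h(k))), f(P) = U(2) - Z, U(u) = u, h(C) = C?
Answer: -4891/2 ≈ -2445.5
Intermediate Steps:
Z = 15 (Z = 5*3 = 15)
f(P) = -13 (f(P) = 2 - 1*15 = 2 - 15 = -13)
S(q) = q (S(q) = q²/q = q)
W(k) = k/2
W(f(7)) - 2439 = (½)*(-13) - 2439 = -13/2 - 2439 = -4891/2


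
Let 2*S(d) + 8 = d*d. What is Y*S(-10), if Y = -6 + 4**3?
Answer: 2668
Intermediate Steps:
S(d) = -4 + d**2/2 (S(d) = -4 + (d*d)/2 = -4 + d**2/2)
Y = 58 (Y = -6 + 64 = 58)
Y*S(-10) = 58*(-4 + (1/2)*(-10)**2) = 58*(-4 + (1/2)*100) = 58*(-4 + 50) = 58*46 = 2668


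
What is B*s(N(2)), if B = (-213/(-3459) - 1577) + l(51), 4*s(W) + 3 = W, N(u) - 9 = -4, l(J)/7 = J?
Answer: -1406589/2306 ≈ -609.97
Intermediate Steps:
l(J) = 7*J
N(u) = 5 (N(u) = 9 - 4 = 5)
s(W) = -¾ + W/4
B = -1406589/1153 (B = (-213/(-3459) - 1577) + 7*51 = (-213*(-1/3459) - 1577) + 357 = (71/1153 - 1577) + 357 = -1818210/1153 + 357 = -1406589/1153 ≈ -1219.9)
B*s(N(2)) = -1406589*(-¾ + (¼)*5)/1153 = -1406589*(-¾ + 5/4)/1153 = -1406589/1153*½ = -1406589/2306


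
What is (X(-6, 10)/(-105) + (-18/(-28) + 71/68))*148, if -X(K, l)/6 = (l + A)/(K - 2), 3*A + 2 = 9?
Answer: 422392/1785 ≈ 236.63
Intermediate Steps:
A = 7/3 (A = -2/3 + (1/3)*9 = -2/3 + 3 = 7/3 ≈ 2.3333)
X(K, l) = -6*(7/3 + l)/(-2 + K) (X(K, l) = -6*(l + 7/3)/(K - 2) = -6*(7/3 + l)/(-2 + K))
(X(-6, 10)/(-105) + (-18/(-28) + 71/68))*148 = ((2*(-7 - 3*10)/(-2 - 6))/(-105) + (-18/(-28) + 71/68))*148 = ((2*(-7 - 30)/(-8))*(-1/105) + (-18*(-1/28) + 71*(1/68)))*148 = ((2*(-1/8)*(-37))*(-1/105) + (9/14 + 71/68))*148 = ((37/4)*(-1/105) + 803/476)*148 = (-37/420 + 803/476)*148 = (2854/1785)*148 = 422392/1785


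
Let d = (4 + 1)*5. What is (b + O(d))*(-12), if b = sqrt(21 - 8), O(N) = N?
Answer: -300 - 12*sqrt(13) ≈ -343.27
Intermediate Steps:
d = 25 (d = 5*5 = 25)
b = sqrt(13) ≈ 3.6056
(b + O(d))*(-12) = (sqrt(13) + 25)*(-12) = (25 + sqrt(13))*(-12) = -300 - 12*sqrt(13)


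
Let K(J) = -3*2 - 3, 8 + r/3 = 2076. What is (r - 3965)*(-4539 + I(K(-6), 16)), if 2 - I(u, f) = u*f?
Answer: -9835927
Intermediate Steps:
r = 6204 (r = -24 + 3*2076 = -24 + 6228 = 6204)
K(J) = -9 (K(J) = -6 - 3 = -9)
I(u, f) = 2 - f*u (I(u, f) = 2 - u*f = 2 - f*u)
(r - 3965)*(-4539 + I(K(-6), 16)) = (6204 - 3965)*(-4539 + (2 - 1*16*(-9))) = 2239*(-4539 + (2 + 144)) = 2239*(-4539 + 146) = 2239*(-4393) = -9835927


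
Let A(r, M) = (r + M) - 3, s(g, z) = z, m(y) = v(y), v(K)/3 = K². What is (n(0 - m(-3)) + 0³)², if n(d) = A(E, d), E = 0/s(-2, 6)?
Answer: 900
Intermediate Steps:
v(K) = 3*K²
m(y) = 3*y²
E = 0 (E = 0/6 = 0*(⅙) = 0)
A(r, M) = -3 + M + r (A(r, M) = (M + r) - 3 = -3 + M + r)
n(d) = -3 + d (n(d) = -3 + d + 0 = -3 + d)
(n(0 - m(-3)) + 0³)² = ((-3 + (0 - 3*(-3)²)) + 0³)² = ((-3 + (0 - 3*9)) + 0)² = ((-3 + (0 - 1*27)) + 0)² = ((-3 + (0 - 27)) + 0)² = ((-3 - 27) + 0)² = (-30 + 0)² = (-30)² = 900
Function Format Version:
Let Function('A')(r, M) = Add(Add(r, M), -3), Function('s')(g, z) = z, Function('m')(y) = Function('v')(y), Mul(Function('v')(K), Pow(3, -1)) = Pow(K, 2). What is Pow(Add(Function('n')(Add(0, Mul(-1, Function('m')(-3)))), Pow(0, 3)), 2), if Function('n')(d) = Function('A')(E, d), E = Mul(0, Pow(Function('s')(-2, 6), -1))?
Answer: 900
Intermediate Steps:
Function('v')(K) = Mul(3, Pow(K, 2))
Function('m')(y) = Mul(3, Pow(y, 2))
E = 0 (E = Mul(0, Pow(6, -1)) = Mul(0, Rational(1, 6)) = 0)
Function('A')(r, M) = Add(-3, M, r) (Function('A')(r, M) = Add(Add(M, r), -3) = Add(-3, M, r))
Function('n')(d) = Add(-3, d) (Function('n')(d) = Add(-3, d, 0) = Add(-3, d))
Pow(Add(Function('n')(Add(0, Mul(-1, Function('m')(-3)))), Pow(0, 3)), 2) = Pow(Add(Add(-3, Add(0, Mul(-1, Mul(3, Pow(-3, 2))))), Pow(0, 3)), 2) = Pow(Add(Add(-3, Add(0, Mul(-1, Mul(3, 9)))), 0), 2) = Pow(Add(Add(-3, Add(0, Mul(-1, 27))), 0), 2) = Pow(Add(Add(-3, Add(0, -27)), 0), 2) = Pow(Add(Add(-3, -27), 0), 2) = Pow(Add(-30, 0), 2) = Pow(-30, 2) = 900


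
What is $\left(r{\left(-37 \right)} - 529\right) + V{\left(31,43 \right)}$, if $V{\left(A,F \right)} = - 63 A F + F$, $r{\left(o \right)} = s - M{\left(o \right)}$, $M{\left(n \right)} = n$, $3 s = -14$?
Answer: $- \frac{253298}{3} \approx -84433.0$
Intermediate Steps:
$s = - \frac{14}{3}$ ($s = \frac{1}{3} \left(-14\right) = - \frac{14}{3} \approx -4.6667$)
$r{\left(o \right)} = - \frac{14}{3} - o$
$V{\left(A,F \right)} = F - 63 A F$ ($V{\left(A,F \right)} = - 63 A F + F = F - 63 A F$)
$\left(r{\left(-37 \right)} - 529\right) + V{\left(31,43 \right)} = \left(\left(- \frac{14}{3} - -37\right) - 529\right) + 43 \left(1 - 1953\right) = \left(\left(- \frac{14}{3} + 37\right) - 529\right) + 43 \left(1 - 1953\right) = \left(\frac{97}{3} - 529\right) + 43 \left(-1952\right) = - \frac{1490}{3} - 83936 = - \frac{253298}{3}$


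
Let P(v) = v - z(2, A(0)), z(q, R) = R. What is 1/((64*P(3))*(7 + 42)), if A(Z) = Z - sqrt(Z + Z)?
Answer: 1/9408 ≈ 0.00010629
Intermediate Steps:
A(Z) = Z - sqrt(2)*sqrt(Z) (A(Z) = Z - sqrt(2*Z) = Z - sqrt(2)*sqrt(Z))
P(v) = v (P(v) = v - (0 - sqrt(2)*sqrt(0)) = v - (0 - 1*sqrt(2)*0) = v - (0 + 0) = v - 1*0 = v + 0 = v)
1/((64*P(3))*(7 + 42)) = 1/((64*3)*(7 + 42)) = 1/(192*49) = 1/9408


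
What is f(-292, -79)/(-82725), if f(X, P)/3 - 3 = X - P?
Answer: 42/5515 ≈ 0.0076156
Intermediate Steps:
f(X, P) = 9 - 3*P + 3*X (f(X, P) = 9 + 3*(X - P) = 9 + (-3*P + 3*X) = 9 - 3*P + 3*X)
f(-292, -79)/(-82725) = (9 - 3*(-79) + 3*(-292))/(-82725) = (9 + 237 - 876)*(-1/82725) = -630*(-1/82725) = 42/5515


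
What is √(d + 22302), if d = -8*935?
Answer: √14822 ≈ 121.75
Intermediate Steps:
d = -7480
√(d + 22302) = √(-7480 + 22302) = √14822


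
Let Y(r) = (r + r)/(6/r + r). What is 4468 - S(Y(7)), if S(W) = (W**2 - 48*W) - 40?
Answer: 13885816/3025 ≈ 4590.4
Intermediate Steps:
Y(r) = 2*r/(r + 6/r) (Y(r) = (2*r)/(r + 6/r) = 2*r/(r + 6/r))
S(W) = -40 + W**2 - 48*W
4468 - S(Y(7)) = 4468 - (-40 + (2*7**2/(6 + 7**2))**2 - 96*7**2/(6 + 7**2)) = 4468 - (-40 + (2*49/(6 + 49))**2 - 96*49/(6 + 49)) = 4468 - (-40 + (2*49/55)**2 - 96*49/55) = 4468 - (-40 + (2*49*(1/55))**2 - 96*49/55) = 4468 - (-40 + (98/55)**2 - 48*98/55) = 4468 - (-40 + 9604/3025 - 4704/55) = 4468 - 1*(-370116/3025) = 4468 + 370116/3025 = 13885816/3025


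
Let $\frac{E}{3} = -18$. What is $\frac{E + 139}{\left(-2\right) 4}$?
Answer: $- \frac{85}{8} \approx -10.625$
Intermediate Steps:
$E = -54$ ($E = 3 \left(-18\right) = -54$)
$\frac{E + 139}{\left(-2\right) 4} = \frac{-54 + 139}{\left(-2\right) 4} = \frac{1}{-8} \cdot 85 = \left(- \frac{1}{8}\right) 85 = - \frac{85}{8}$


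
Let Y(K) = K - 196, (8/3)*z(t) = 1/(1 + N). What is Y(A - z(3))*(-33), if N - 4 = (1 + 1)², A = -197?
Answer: 103763/8 ≈ 12970.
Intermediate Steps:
N = 8 (N = 4 + (1 + 1)² = 4 + 2² = 4 + 4 = 8)
z(t) = 1/24 (z(t) = 3/(8*(1 + 8)) = (3/8)/9 = (3/8)*(⅑) = 1/24)
Y(K) = -196 + K
Y(A - z(3))*(-33) = (-196 + (-197 - 1*1/24))*(-33) = (-196 + (-197 - 1/24))*(-33) = (-196 - 4729/24)*(-33) = -9433/24*(-33) = 103763/8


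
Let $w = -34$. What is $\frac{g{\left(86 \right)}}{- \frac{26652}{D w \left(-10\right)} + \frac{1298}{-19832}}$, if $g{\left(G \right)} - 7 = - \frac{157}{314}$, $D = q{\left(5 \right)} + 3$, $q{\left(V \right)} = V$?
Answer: $- \frac{10957180}{16627907} \approx -0.65896$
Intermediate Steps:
$D = 8$ ($D = 5 + 3 = 8$)
$g{\left(G \right)} = \frac{13}{2}$ ($g{\left(G \right)} = 7 - \frac{157}{314} = 7 - \frac{1}{2} = \frac{13}{2}$)
$\frac{g{\left(86 \right)}}{- \frac{26652}{D w \left(-10\right)} + \frac{1298}{-19832}} = \frac{13}{2 \left(- \frac{26652}{8 \left(-34\right) \left(-10\right)} + \frac{1298}{-19832}\right)} = \frac{13}{2 \left(- \frac{26652}{\left(-272\right) \left(-10\right)} + 1298 \left(- \frac{1}{19832}\right)\right)} = \frac{13}{2 \left(- \frac{26652}{2720} - \frac{649}{9916}\right)} = \frac{13}{2 \left(\left(-26652\right) \frac{1}{2720} - \frac{649}{9916}\right)} = \frac{13}{2 \left(- \frac{6663}{680} - \frac{649}{9916}\right)} = \frac{13}{2 \left(- \frac{16627907}{1685720}\right)} = \frac{13}{2} \left(- \frac{1685720}{16627907}\right) = - \frac{10957180}{16627907}$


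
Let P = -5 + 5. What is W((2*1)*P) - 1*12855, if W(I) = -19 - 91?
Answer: -12965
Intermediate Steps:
P = 0
W(I) = -110
W((2*1)*P) - 1*12855 = -110 - 1*12855 = -110 - 12855 = -12965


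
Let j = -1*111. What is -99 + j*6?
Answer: -765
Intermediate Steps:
j = -111
-99 + j*6 = -99 - 111*6 = -99 - 666 = -765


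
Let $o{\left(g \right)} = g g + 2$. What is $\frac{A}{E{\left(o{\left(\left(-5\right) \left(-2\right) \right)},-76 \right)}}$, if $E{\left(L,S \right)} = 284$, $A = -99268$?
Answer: $- \frac{24817}{71} \approx -349.54$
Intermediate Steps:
$o{\left(g \right)} = 2 + g^{2}$ ($o{\left(g \right)} = g^{2} + 2 = 2 + g^{2}$)
$\frac{A}{E{\left(o{\left(\left(-5\right) \left(-2\right) \right)},-76 \right)}} = - \frac{99268}{284} = \left(-99268\right) \frac{1}{284} = - \frac{24817}{71}$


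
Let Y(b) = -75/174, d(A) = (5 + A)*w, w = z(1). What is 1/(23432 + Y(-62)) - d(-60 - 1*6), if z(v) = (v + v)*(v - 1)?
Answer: 58/1359031 ≈ 4.2677e-5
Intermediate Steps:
z(v) = 2*v*(-1 + v) (z(v) = (2*v)*(-1 + v) = 2*v*(-1 + v))
w = 0 (w = 2*1*(-1 + 1) = 2*1*0 = 0)
d(A) = 0 (d(A) = (5 + A)*0 = 0)
Y(b) = -25/58 (Y(b) = -75*1/174 = -25/58)
1/(23432 + Y(-62)) - d(-60 - 1*6) = 1/(23432 - 25/58) - 1*0 = 1/(1359031/58) + 0 = 58/1359031 + 0 = 58/1359031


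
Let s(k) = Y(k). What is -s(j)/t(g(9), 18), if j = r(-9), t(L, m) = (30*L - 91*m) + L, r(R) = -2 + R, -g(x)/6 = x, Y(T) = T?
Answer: -11/3312 ≈ -0.0033213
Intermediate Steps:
g(x) = -6*x
t(L, m) = -91*m + 31*L (t(L, m) = (-91*m + 30*L) + L = -91*m + 31*L)
j = -11 (j = -2 - 9 = -11)
s(k) = k
-s(j)/t(g(9), 18) = -(-11)/(-91*18 + 31*(-6*9)) = -(-11)/(-1638 + 31*(-54)) = -(-11)/(-1638 - 1674) = -(-11)/(-3312) = -(-11)*(-1)/3312 = -1*11/3312 = -11/3312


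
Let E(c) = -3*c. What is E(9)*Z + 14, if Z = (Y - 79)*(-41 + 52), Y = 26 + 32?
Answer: 6251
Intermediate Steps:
Y = 58
Z = -231 (Z = (58 - 79)*(-41 + 52) = -21*11 = -231)
E(9)*Z + 14 = -3*9*(-231) + 14 = -27*(-231) + 14 = 6237 + 14 = 6251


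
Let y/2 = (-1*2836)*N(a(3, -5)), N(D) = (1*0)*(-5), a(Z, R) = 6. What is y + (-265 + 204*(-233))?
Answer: -47797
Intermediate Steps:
N(D) = 0 (N(D) = 0*(-5) = 0)
y = 0 (y = 2*(-1*2836*0) = 2*(-2836*0) = 2*0 = 0)
y + (-265 + 204*(-233)) = 0 + (-265 + 204*(-233)) = 0 + (-265 - 47532) = 0 - 47797 = -47797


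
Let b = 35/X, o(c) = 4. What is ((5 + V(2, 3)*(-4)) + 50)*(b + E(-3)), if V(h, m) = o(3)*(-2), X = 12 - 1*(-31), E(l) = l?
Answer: -8178/43 ≈ -190.19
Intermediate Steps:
X = 43 (X = 12 + 31 = 43)
V(h, m) = -8 (V(h, m) = 4*(-2) = -8)
b = 35/43 ≈ 0.81395
((5 + V(2, 3)*(-4)) + 50)*(b + E(-3)) = ((5 - 8*(-4)) + 50)*(35/43 - 3) = ((5 + 32) + 50)*(-94/43) = (37 + 50)*(-94/43) = 87*(-94/43) = -8178/43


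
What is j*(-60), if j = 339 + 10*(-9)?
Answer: -14940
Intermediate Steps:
j = 249 (j = 339 - 90 = 249)
j*(-60) = 249*(-60) = -14940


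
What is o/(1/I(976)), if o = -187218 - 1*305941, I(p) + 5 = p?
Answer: -478857389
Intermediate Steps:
I(p) = -5 + p
o = -493159 (o = -187218 - 305941 = -493159)
o/(1/I(976)) = -493159/(1/(-5 + 976)) = -493159/(1/971) = -493159/1/971 = -493159*971 = -478857389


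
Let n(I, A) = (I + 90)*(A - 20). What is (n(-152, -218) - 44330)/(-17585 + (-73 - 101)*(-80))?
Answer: 29574/3665 ≈ 8.0693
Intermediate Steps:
n(I, A) = (-20 + A)*(90 + I) (n(I, A) = (90 + I)*(-20 + A) = (-20 + A)*(90 + I))
(n(-152, -218) - 44330)/(-17585 + (-73 - 101)*(-80)) = ((-1800 - 20*(-152) + 90*(-218) - 218*(-152)) - 44330)/(-17585 + (-73 - 101)*(-80)) = ((-1800 + 3040 - 19620 + 33136) - 44330)/(-17585 - 174*(-80)) = (14756 - 44330)/(-17585 + 13920) = -29574/(-3665) = -29574*(-1/3665) = 29574/3665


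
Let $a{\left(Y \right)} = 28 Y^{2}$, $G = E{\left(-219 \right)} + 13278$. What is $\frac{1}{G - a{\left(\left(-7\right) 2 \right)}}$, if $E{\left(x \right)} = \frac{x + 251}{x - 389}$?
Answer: $\frac{19}{148009} \approx 0.00012837$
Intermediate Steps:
$E{\left(x \right)} = \frac{251 + x}{-389 + x}$
$G = \frac{252281}{19}$ ($G = \frac{251 - 219}{-389 - 219} + 13278 = \frac{1}{-608} \cdot 32 + 13278 = \left(- \frac{1}{608}\right) 32 + 13278 = - \frac{1}{19} + 13278 = \frac{252281}{19} \approx 13278.0$)
$\frac{1}{G - a{\left(\left(-7\right) 2 \right)}} = \frac{1}{\frac{252281}{19} - 28 \left(\left(-7\right) 2\right)^{2}} = \frac{1}{\frac{252281}{19} - 28 \left(-14\right)^{2}} = \frac{1}{\frac{252281}{19} - 28 \cdot 196} = \frac{1}{\frac{252281}{19} - 5488} = \frac{1}{\frac{148009}{19}} = \frac{19}{148009}$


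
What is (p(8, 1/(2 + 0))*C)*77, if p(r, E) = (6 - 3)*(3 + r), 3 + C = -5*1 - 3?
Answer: -27951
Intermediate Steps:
C = -11 (C = -3 + (-5*1 - 3) = -3 + (-5 - 3) = -3 - 8 = -11)
p(r, E) = 9 + 3*r (p(r, E) = 3*(3 + r) = 9 + 3*r)
(p(8, 1/(2 + 0))*C)*77 = ((9 + 3*8)*(-11))*77 = ((9 + 24)*(-11))*77 = (33*(-11))*77 = -363*77 = -27951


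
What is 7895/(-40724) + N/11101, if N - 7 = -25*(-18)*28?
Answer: 425765073/452077124 ≈ 0.94180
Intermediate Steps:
N = 12607 (N = 7 - 25*(-18)*28 = 7 + 450*28 = 7 + 12600 = 12607)
7895/(-40724) + N/11101 = 7895/(-40724) + 12607/11101 = 7895*(-1/40724) + 12607*(1/11101) = -7895/40724 + 12607/11101 = 425765073/452077124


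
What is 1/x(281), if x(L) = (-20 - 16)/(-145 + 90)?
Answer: 55/36 ≈ 1.5278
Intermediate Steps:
x(L) = 36/55 (x(L) = -36/(-55) = -36*(-1/55) = 36/55)
1/x(281) = 1/(36/55) = 55/36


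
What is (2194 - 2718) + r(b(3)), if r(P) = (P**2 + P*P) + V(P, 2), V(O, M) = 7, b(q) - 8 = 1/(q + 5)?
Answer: -12319/32 ≈ -384.97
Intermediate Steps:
b(q) = 8 + 1/(5 + q) (b(q) = 8 + 1/(q + 5) = 8 + 1/(5 + q))
r(P) = 7 + 2*P**2 (r(P) = (P**2 + P*P) + 7 = (P**2 + P**2) + 7 = 2*P**2 + 7 = 7 + 2*P**2)
(2194 - 2718) + r(b(3)) = (2194 - 2718) + (7 + 2*((41 + 8*3)/(5 + 3))**2) = -524 + (7 + 2*((41 + 24)/8)**2) = -524 + (7 + 2*((1/8)*65)**2) = -524 + (7 + 2*(65/8)**2) = -524 + (7 + 2*(4225/64)) = -524 + (7 + 4225/32) = -524 + 4449/32 = -12319/32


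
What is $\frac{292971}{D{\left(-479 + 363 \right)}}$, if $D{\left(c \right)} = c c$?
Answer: $\frac{292971}{13456} \approx 21.773$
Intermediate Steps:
$D{\left(c \right)} = c^{2}$
$\frac{292971}{D{\left(-479 + 363 \right)}} = \frac{292971}{\left(-479 + 363\right)^{2}} = \frac{292971}{\left(-116\right)^{2}} = \frac{292971}{13456}$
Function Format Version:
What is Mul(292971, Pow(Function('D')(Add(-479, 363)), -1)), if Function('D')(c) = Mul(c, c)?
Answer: Rational(292971, 13456) ≈ 21.773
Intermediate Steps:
Function('D')(c) = Pow(c, 2)
Mul(292971, Pow(Function('D')(Add(-479, 363)), -1)) = Mul(292971, Pow(Pow(Add(-479, 363), 2), -1)) = Mul(292971, Pow(Pow(-116, 2), -1)) = Mul(292971, Pow(13456, -1)) = Mul(292971, Rational(1, 13456)) = Rational(292971, 13456)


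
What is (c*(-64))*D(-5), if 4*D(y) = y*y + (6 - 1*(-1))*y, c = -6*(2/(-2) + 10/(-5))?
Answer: 2880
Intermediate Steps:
c = 18 (c = -6*(2*(-1/2) + 10*(-1/5)) = -6*(-1 - 2) = -6*(-3) = 18)
D(y) = y**2/4 + 7*y/4 (D(y) = (y*y + (6 - 1*(-1))*y)/4 = (y**2 + (6 + 1)*y)/4 = (y**2 + 7*y)/4 = y**2/4 + 7*y/4)
(c*(-64))*D(-5) = (18*(-64))*((1/4)*(-5)*(7 - 5)) = -288*(-5)*2 = -1152*(-5/2) = 2880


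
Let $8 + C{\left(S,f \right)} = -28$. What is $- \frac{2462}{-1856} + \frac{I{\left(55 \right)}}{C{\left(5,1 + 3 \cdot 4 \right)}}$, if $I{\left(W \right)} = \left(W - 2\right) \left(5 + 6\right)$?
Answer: $- \frac{124177}{8352} \approx -14.868$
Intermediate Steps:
$C{\left(S,f \right)} = -36$ ($C{\left(S,f \right)} = -8 - 28 = -36$)
$I{\left(W \right)} = -22 + 11 W$ ($I{\left(W \right)} = \left(-2 + W\right) 11 = -22 + 11 W$)
$- \frac{2462}{-1856} + \frac{I{\left(55 \right)}}{C{\left(5,1 + 3 \cdot 4 \right)}} = - \frac{2462}{-1856} + \frac{-22 + 11 \cdot 55}{-36} = \left(-2462\right) \left(- \frac{1}{1856}\right) + \left(-22 + 605\right) \left(- \frac{1}{36}\right) = \frac{1231}{928} + 583 \left(- \frac{1}{36}\right) = \frac{1231}{928} - \frac{583}{36} = - \frac{124177}{8352}$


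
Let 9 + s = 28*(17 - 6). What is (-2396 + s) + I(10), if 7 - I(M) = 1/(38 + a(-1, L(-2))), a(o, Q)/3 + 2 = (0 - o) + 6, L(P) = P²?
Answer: -110771/53 ≈ -2090.0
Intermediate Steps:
s = 299 (s = -9 + 28*(17 - 6) = -9 + 28*11 = -9 + 308 = 299)
a(o, Q) = 12 - 3*o (a(o, Q) = -6 + 3*((0 - o) + 6) = -6 + 3*(-o + 6) = -6 + 3*(6 - o) = -6 + (18 - 3*o) = 12 - 3*o)
I(M) = 370/53 (I(M) = 7 - 1/(38 + (12 - 3*(-1))) = 7 - 1/(38 + (12 + 3)) = 7 - 1/(38 + 15) = 7 - 1/53 = 370/53)
(-2396 + s) + I(10) = (-2396 + 299) + 370/53 = -2097 + 370/53 = -110771/53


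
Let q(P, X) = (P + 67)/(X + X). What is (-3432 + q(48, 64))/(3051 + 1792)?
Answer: -439181/619904 ≈ -0.70847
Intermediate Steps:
q(P, X) = (67 + P)/(2*X) (q(P, X) = (67 + P)/((2*X)) = (67 + P)*(1/(2*X)) = (67 + P)/(2*X))
(-3432 + q(48, 64))/(3051 + 1792) = (-3432 + (½)*(67 + 48)/64)/(3051 + 1792) = (-3432 + (½)*(1/64)*115)/4843 = (-3432 + 115/128)*(1/4843) = -439181/128*1/4843 = -439181/619904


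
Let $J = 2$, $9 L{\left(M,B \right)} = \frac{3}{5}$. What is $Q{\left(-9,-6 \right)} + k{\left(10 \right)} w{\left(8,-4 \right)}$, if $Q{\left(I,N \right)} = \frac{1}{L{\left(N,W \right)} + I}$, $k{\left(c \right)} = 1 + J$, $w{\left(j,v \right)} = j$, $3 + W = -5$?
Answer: $\frac{3201}{134} \approx 23.888$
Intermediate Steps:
$W = -8$ ($W = -3 - 5 = -8$)
$L{\left(M,B \right)} = \frac{1}{15}$ ($L{\left(M,B \right)} = \frac{3 \cdot \frac{1}{5}}{9} = \frac{1}{9} \cdot \frac{3}{5} = \frac{1}{15}$)
$k{\left(c \right)} = 3$ ($k{\left(c \right)} = 1 + 2 = 3$)
$Q{\left(I,N \right)} = \frac{1}{\frac{1}{15} + I}$
$Q{\left(-9,-6 \right)} + k{\left(10 \right)} w{\left(8,-4 \right)} = \frac{15}{1 + 15 \left(-9\right)} + 3 \cdot 8 = \frac{15}{1 - 135} + 24 = \frac{15}{-134} + 24 = 15 \left(- \frac{1}{134}\right) + 24 = - \frac{15}{134} + 24 = \frac{3201}{134}$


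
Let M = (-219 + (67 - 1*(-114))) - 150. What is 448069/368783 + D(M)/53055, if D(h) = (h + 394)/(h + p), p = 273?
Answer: 2020721536873/1663091475525 ≈ 1.2150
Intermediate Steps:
M = -188 (M = (-219 + (67 + 114)) - 150 = (-219 + 181) - 150 = -38 - 150 = -188)
D(h) = (394 + h)/(273 + h) (D(h) = (h + 394)/(h + 273) = (394 + h)/(273 + h))
448069/368783 + D(M)/53055 = 448069/368783 + ((394 - 188)/(273 - 188))/53055 = 448069*(1/368783) + (206/85)*(1/53055) = 448069/368783 + ((1/85)*206)*(1/53055) = 448069/368783 + (206/85)*(1/53055) = 448069/368783 + 206/4509675 = 2020721536873/1663091475525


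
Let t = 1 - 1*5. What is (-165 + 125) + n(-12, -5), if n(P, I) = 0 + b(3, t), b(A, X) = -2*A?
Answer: -46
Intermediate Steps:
t = -4 (t = 1 - 5 = -4)
n(P, I) = -6 (n(P, I) = 0 - 2*3 = 0 - 6 = -6)
(-165 + 125) + n(-12, -5) = (-165 + 125) - 6 = -40 - 6 = -46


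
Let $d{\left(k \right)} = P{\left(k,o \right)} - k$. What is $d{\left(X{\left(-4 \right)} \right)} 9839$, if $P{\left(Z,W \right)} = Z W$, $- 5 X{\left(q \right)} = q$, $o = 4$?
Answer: $\frac{118068}{5} \approx 23614.0$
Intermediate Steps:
$X{\left(q \right)} = - \frac{q}{5}$
$P{\left(Z,W \right)} = W Z$
$d{\left(k \right)} = 3 k$ ($d{\left(k \right)} = 4 k - k = 3 k$)
$d{\left(X{\left(-4 \right)} \right)} 9839 = 3 \left(\left(- \frac{1}{5}\right) \left(-4\right)\right) 9839 = 3 \cdot \frac{4}{5} \cdot 9839 = \frac{12}{5} \cdot 9839 = \frac{118068}{5}$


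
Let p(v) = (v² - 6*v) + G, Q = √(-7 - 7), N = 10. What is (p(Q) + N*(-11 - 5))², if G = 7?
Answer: 27385 + 2004*I*√14 ≈ 27385.0 + 7498.3*I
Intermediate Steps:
Q = I*√14 (Q = √(-14) = I*√14 ≈ 3.7417*I)
p(v) = 7 + v² - 6*v (p(v) = (v² - 6*v) + 7 = 7 + v² - 6*v)
(p(Q) + N*(-11 - 5))² = ((7 + (I*√14)² - 6*I*√14) + 10*(-11 - 5))² = ((7 - 14 - 6*I*√14) + 10*(-16))² = ((-7 - 6*I*√14) - 160)² = (-167 - 6*I*√14)²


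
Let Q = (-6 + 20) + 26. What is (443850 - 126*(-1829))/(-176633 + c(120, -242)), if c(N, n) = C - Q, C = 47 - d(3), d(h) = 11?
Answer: -224768/58879 ≈ -3.8175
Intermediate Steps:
C = 36 (C = 47 - 1*11 = 47 - 11 = 36)
Q = 40 (Q = 14 + 26 = 40)
c(N, n) = -4 (c(N, n) = 36 - 1*40 = 36 - 40 = -4)
(443850 - 126*(-1829))/(-176633 + c(120, -242)) = (443850 - 126*(-1829))/(-176633 - 4) = (443850 + 230454)/(-176637) = 674304*(-1/176637) = -224768/58879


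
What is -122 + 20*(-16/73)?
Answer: -9226/73 ≈ -126.38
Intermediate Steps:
-122 + 20*(-16/73) = -122 - 320/73 = -9226/73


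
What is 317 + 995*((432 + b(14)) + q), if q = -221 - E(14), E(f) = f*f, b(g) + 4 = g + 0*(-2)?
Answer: 25192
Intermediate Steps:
b(g) = -4 + g (b(g) = -4 + (g + 0*(-2)) = -4 + (g + 0) = -4 + g)
E(f) = f**2
q = -417 (q = -221 - 1*14**2 = -221 - 1*196 = -221 - 196 = -417)
317 + 995*((432 + b(14)) + q) = 317 + 995*((432 + (-4 + 14)) - 417) = 317 + 995*((432 + 10) - 417) = 317 + 995*(442 - 417) = 317 + 995*25 = 317 + 24875 = 25192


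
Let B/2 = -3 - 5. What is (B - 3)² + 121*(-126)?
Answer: -14885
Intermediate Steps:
B = -16 (B = 2*(-3 - 5) = 2*(-8) = -16)
(B - 3)² + 121*(-126) = (-16 - 3)² + 121*(-126) = (-19)² - 15246 = 361 - 15246 = -14885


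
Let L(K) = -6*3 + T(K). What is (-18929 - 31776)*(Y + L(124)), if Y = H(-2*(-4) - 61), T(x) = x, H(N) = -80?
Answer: -1318330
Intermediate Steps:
Y = -80
L(K) = -18 + K (L(K) = -6*3 + K = -18 + K)
(-18929 - 31776)*(Y + L(124)) = (-18929 - 31776)*(-80 + (-18 + 124)) = -50705*(-80 + 106) = -50705*26 = -1318330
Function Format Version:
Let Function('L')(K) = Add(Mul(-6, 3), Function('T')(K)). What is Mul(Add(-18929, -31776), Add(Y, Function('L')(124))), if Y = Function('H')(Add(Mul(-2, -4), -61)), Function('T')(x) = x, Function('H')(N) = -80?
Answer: -1318330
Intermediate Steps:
Y = -80
Function('L')(K) = Add(-18, K) (Function('L')(K) = Add(Mul(-6, 3), K) = Add(-18, K))
Mul(Add(-18929, -31776), Add(Y, Function('L')(124))) = Mul(Add(-18929, -31776), Add(-80, Add(-18, 124))) = Mul(-50705, Add(-80, 106)) = Mul(-50705, 26) = -1318330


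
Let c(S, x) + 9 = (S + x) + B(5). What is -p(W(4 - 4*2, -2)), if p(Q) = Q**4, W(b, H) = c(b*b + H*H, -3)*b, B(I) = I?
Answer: -7311616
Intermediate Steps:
c(S, x) = -4 + S + x (c(S, x) = -9 + ((S + x) + 5) = -9 + (5 + S + x) = -4 + S + x)
W(b, H) = b*(-7 + H**2 + b**2) (W(b, H) = (-4 + (b*b + H*H) - 3)*b = (-4 + (b**2 + H**2) - 3)*b = (-4 + (H**2 + b**2) - 3)*b = (-7 + H**2 + b**2)*b = b*(-7 + H**2 + b**2))
-p(W(4 - 4*2, -2)) = -((4 - 4*2)*(-7 + (-2)**2 + (4 - 4*2)**2))**4 = -((4 - 8)*(-7 + 4 + (4 - 8)**2))**4 = -(-4*(-7 + 4 + (-4)**2))**4 = -(-4*(-7 + 4 + 16))**4 = -(-4*13)**4 = -1*(-52)**4 = -1*7311616 = -7311616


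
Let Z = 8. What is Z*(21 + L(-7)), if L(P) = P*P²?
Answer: -2576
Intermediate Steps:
L(P) = P³
Z*(21 + L(-7)) = 8*(21 + (-7)³) = 8*(21 - 343) = 8*(-322) = -2576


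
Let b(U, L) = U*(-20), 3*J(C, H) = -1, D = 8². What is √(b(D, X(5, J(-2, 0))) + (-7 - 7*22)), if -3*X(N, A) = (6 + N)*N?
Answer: I*√1441 ≈ 37.961*I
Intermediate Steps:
D = 64
J(C, H) = -⅓ (J(C, H) = (⅓)*(-1) = -⅓)
X(N, A) = -N*(6 + N)/3 (X(N, A) = -(6 + N)*N/3 = -N*(6 + N)/3)
b(U, L) = -20*U
√(b(D, X(5, J(-2, 0))) + (-7 - 7*22)) = √(-20*64 + (-7 - 7*22)) = √(-1280 + (-7 - 154)) = √(-1280 - 161) = √(-1441) = I*√1441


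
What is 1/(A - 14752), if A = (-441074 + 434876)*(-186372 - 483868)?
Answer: 1/4154132768 ≈ 2.4072e-10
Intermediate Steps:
A = 4154147520 (A = -6198*(-670240) = 4154147520)
1/(A - 14752) = 1/(4154147520 - 14752) = 1/4154132768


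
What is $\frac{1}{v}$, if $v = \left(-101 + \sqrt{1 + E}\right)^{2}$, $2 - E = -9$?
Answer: $\frac{1}{\left(101 - 2 \sqrt{3}\right)^{2}} \approx 0.00010512$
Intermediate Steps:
$E = 11$ ($E = 2 - -9 = 2 + 9 = 11$)
$v = \left(-101 + 2 \sqrt{3}\right)^{2}$ ($v = \left(-101 + \sqrt{1 + 11}\right)^{2} = \left(-101 + \sqrt{12}\right)^{2} = \left(-101 + 2 \sqrt{3}\right)^{2} \approx 9513.3$)
$\frac{1}{v} = \frac{1}{10213 - 404 \sqrt{3}}$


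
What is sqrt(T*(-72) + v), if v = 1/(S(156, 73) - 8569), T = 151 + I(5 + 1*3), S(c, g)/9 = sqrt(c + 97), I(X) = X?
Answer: sqrt(-98097913 + 103032*sqrt(253))/sqrt(8569 - 9*sqrt(253)) ≈ 107.0*I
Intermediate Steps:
S(c, g) = 9*sqrt(97 + c) (S(c, g) = 9*sqrt(c + 97) = 9*sqrt(97 + c))
T = 159 (T = 151 + (5 + 1*3) = 151 + (5 + 3) = 151 + 8 = 159)
v = 1/(-8569 + 9*sqrt(253)) (v = 1/(9*sqrt(97 + 156) - 8569) = 1/(9*sqrt(253) - 8569) = 1/(-8569 + 9*sqrt(253)) ≈ -0.00011868)
sqrt(T*(-72) + v) = sqrt(159*(-72) + (-779/6673388 - 9*sqrt(253)/73407268)) = sqrt(-11448 + (-779/6673388 - 9*sqrt(253)/73407268)) = sqrt(-76396946603/6673388 - 9*sqrt(253)/73407268)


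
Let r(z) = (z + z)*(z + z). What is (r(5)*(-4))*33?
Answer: -13200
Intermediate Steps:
r(z) = 4*z**2 (r(z) = (2*z)*(2*z) = 4*z**2)
(r(5)*(-4))*33 = ((4*5**2)*(-4))*33 = ((4*25)*(-4))*33 = (100*(-4))*33 = -400*33 = -13200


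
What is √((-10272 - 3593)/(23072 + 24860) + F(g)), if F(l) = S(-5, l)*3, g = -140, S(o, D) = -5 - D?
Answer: √232453363885/23966 ≈ 20.117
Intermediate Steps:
F(l) = -15 - 3*l (F(l) = (-5 - l)*3 = -15 - 3*l)
√((-10272 - 3593)/(23072 + 24860) + F(g)) = √((-10272 - 3593)/(23072 + 24860) + (-15 - 3*(-140))) = √(-13865/47932 + (-15 + 420)) = √(-13865*1/47932 + 405) = √(-13865/47932 + 405) = √(19398595/47932) = √232453363885/23966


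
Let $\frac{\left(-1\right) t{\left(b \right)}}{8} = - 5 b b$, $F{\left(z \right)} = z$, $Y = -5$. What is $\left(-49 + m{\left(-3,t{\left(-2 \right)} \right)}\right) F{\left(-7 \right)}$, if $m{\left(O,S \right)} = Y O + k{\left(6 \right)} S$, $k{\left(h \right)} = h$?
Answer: $-6482$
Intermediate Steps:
$t{\left(b \right)} = 40 b^{2}$ ($t{\left(b \right)} = - 8 - 5 b b = - 8 \left(- 5 b^{2}\right) = 40 b^{2}$)
$m{\left(O,S \right)} = - 5 O + 6 S$
$\left(-49 + m{\left(-3,t{\left(-2 \right)} \right)}\right) F{\left(-7 \right)} = \left(-49 - \left(-15 - 6 \cdot 40 \left(-2\right)^{2}\right)\right) \left(-7\right) = \left(-49 + \left(15 + 6 \cdot 40 \cdot 4\right)\right) \left(-7\right) = \left(-49 + \left(15 + 6 \cdot 160\right)\right) \left(-7\right) = \left(-49 + \left(15 + 960\right)\right) \left(-7\right) = \left(-49 + 975\right) \left(-7\right) = 926 \left(-7\right) = -6482$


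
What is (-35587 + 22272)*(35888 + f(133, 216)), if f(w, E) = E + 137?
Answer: -482548915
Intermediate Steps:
f(w, E) = 137 + E
(-35587 + 22272)*(35888 + f(133, 216)) = (-35587 + 22272)*(35888 + (137 + 216)) = -13315*(35888 + 353) = -13315*36241 = -482548915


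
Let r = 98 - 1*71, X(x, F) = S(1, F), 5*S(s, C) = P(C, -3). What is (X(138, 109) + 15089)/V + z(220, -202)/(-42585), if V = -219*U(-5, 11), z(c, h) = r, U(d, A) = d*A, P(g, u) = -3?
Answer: 214071433/170978775 ≈ 1.2520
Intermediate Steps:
S(s, C) = -3/5 (S(s, C) = (1/5)*(-3) = -3/5)
X(x, F) = -3/5
U(d, A) = A*d
r = 27 (r = 98 - 71 = 27)
z(c, h) = 27
V = 12045 (V = -2409*(-5) = -219*(-55) = 12045)
(X(138, 109) + 15089)/V + z(220, -202)/(-42585) = (-3/5 + 15089)/12045 + 27/(-42585) = (75442/5)*(1/12045) + 27*(-1/42585) = 75442/60225 - 9/14195 = 214071433/170978775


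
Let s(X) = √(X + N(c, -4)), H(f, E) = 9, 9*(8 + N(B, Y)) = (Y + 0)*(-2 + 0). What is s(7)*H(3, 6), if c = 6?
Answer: 3*I ≈ 3.0*I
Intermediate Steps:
N(B, Y) = -8 - 2*Y/9 (N(B, Y) = -8 + ((Y + 0)*(-2 + 0))/9 = -8 + (Y*(-2))/9 = -8 + (-2*Y)/9 = -8 - 2*Y/9)
s(X) = √(-64/9 + X) (s(X) = √(X + (-8 - 2/9*(-4))) = √(X + (-8 + 8/9)) = √(X - 64/9) = √(-64/9 + X))
s(7)*H(3, 6) = (√(-64 + 9*7)/3)*9 = (√(-64 + 63)/3)*9 = (√(-1)/3)*9 = (I/3)*9 = 3*I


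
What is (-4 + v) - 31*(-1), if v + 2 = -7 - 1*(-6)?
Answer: 24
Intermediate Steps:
v = -3 (v = -2 + (-7 - 1*(-6)) = -2 + (-7 + 6) = -2 - 1 = -3)
(-4 + v) - 31*(-1) = (-4 - 3) - 31*(-1) = -7 + 31 = 24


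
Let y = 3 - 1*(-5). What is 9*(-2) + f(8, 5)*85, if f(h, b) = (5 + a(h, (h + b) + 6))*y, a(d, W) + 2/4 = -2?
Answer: 1682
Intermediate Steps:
a(d, W) = -5/2 (a(d, W) = -1/2 - 2 = -5/2)
y = 8 (y = 3 + 5 = 8)
f(h, b) = 20 (f(h, b) = (5 - 5/2)*8 = (5/2)*8 = 20)
9*(-2) + f(8, 5)*85 = 9*(-2) + 20*85 = -18 + 1700 = 1682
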